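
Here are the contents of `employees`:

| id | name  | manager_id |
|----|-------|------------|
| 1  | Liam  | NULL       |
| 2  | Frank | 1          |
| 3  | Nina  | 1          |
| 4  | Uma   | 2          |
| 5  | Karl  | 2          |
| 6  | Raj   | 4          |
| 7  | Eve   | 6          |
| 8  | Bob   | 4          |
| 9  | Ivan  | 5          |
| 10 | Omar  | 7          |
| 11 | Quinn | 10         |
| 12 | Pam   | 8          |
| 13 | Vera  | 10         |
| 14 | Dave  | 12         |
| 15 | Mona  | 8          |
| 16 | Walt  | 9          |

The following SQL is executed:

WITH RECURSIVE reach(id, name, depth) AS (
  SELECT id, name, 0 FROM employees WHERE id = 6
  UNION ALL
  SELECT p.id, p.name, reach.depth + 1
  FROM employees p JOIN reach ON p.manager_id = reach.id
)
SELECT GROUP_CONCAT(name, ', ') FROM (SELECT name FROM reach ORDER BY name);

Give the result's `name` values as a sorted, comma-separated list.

Eve, Omar, Quinn, Raj, Vera

Base: id=6 (Raj) at depth 0.
Iteration 1: rows with manager_id in {6} -> Eve (id 7, depth 1).
Iteration 2: rows with manager_id in {7} -> Omar (id 10, depth 2).
Iteration 3: rows with manager_id in {10} -> Quinn (id 11, depth 3), Vera (id 13, depth 3).
Iteration 4: no rows with manager_id in {11,13}; recursion stops.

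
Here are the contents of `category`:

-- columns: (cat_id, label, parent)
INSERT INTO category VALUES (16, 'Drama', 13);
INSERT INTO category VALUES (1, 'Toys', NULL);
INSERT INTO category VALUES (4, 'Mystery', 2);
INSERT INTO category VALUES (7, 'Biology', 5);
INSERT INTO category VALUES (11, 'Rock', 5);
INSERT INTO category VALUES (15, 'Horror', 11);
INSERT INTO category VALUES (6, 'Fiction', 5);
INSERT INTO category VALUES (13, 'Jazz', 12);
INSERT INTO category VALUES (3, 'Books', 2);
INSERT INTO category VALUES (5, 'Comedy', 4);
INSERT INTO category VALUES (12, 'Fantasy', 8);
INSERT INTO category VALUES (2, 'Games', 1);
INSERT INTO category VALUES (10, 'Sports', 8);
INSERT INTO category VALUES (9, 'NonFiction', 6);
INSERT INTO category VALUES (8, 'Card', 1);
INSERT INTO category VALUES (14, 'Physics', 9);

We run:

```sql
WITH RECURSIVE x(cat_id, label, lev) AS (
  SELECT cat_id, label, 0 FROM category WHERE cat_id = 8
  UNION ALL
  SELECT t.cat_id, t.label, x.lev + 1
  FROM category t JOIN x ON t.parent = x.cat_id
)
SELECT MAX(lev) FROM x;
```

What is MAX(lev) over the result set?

3

Base: cat_id=8 (Card) at lev 0.
Iteration 1: rows with parent in {8} -> Sports (id 10, lev 1), Fantasy (id 12, lev 1).
Iteration 2: rows with parent in {10,12} -> Jazz (id 13, lev 2).
Iteration 3: rows with parent in {13} -> Drama (id 16, lev 3).
Iteration 4: no rows with parent in {16}; recursion stops.
lev values: 0, 1, 1, 2, 3; the maximum is 3.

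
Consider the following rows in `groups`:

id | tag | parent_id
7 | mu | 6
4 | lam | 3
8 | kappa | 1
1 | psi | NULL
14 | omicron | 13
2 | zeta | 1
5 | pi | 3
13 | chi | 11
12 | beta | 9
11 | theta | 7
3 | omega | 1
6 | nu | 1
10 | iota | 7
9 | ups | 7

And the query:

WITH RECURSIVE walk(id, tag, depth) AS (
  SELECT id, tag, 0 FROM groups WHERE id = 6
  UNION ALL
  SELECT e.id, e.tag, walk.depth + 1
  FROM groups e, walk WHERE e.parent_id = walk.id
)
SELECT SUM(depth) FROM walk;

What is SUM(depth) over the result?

17

Base: id=6 (nu) at depth 0.
Iteration 1: rows with parent_id in {6} -> mu (id 7, depth 1).
Iteration 2: rows with parent_id in {7} -> ups (id 9, depth 2), iota (id 10, depth 2), theta (id 11, depth 2).
Iteration 3: rows with parent_id in {9,10,11} -> beta (id 12, depth 3), chi (id 13, depth 3).
Iteration 4: rows with parent_id in {12,13} -> omicron (id 14, depth 4).
Iteration 5: no rows with parent_id in {14}; recursion stops.
SUM(depth) = 0 + 1 + 2 + 2 + 2 + 3 + 3 + 4 = 17.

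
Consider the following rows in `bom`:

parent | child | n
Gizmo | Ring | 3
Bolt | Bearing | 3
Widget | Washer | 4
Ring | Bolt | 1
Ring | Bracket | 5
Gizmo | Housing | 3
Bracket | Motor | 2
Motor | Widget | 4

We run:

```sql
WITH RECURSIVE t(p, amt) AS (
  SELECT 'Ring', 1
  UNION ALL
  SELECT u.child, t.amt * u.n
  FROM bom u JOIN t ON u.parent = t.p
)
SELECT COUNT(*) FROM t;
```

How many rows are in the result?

7

Base: (Ring, amt=1).
Iteration 1: components of {Ring} -> Bolt = 1*1 = 1, Bracket = 1*5 = 5.
Iteration 2: components of {Bolt,Bracket} -> Bearing = 1*3 = 3, Motor = 5*2 = 10.
Iteration 3: components of {Bearing,Motor} -> Widget = 10*4 = 40.
Iteration 4: components of {Widget} -> Washer = 40*4 = 160.
Iteration 5: no further components; recursion stops.
Total rows emitted: 7.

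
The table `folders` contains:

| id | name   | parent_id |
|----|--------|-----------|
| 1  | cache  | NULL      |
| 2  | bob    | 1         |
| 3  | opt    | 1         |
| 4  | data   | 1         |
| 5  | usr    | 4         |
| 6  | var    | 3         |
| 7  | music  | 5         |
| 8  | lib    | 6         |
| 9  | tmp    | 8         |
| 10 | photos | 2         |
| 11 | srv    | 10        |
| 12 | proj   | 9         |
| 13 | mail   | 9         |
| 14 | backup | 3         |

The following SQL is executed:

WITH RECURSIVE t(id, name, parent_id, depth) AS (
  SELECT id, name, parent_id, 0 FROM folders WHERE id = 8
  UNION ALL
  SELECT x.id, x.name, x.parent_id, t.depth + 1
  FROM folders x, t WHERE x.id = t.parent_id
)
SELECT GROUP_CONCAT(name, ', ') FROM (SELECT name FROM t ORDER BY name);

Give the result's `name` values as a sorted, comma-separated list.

cache, lib, opt, var

Base: id=8 (lib), parent_id=6, depth 0.
Iteration 1: join on id=6 -> var (id 6, parent_id=3, depth 1).
Iteration 2: join on id=3 -> opt (id 3, parent_id=1, depth 2).
Iteration 3: join on id=1 -> cache (id 1, parent_id=NULL, depth 3).
Iteration 4: parent_id is NULL; no match; recursion stops.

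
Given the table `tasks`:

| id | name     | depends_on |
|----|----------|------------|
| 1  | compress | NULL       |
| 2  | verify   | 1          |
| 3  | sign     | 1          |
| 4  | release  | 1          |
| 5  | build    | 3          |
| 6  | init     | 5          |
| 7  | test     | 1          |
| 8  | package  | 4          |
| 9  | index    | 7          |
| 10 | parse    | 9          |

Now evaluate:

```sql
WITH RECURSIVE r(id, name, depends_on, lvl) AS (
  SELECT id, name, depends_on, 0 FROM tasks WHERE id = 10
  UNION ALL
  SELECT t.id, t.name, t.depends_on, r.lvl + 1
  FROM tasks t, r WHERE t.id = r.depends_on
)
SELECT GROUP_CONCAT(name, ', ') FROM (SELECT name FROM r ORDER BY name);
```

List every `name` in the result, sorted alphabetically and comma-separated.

compress, index, parse, test

Base: id=10 (parse), depends_on=9, lvl 0.
Iteration 1: join on id=9 -> index (id 9, depends_on=7, lvl 1).
Iteration 2: join on id=7 -> test (id 7, depends_on=1, lvl 2).
Iteration 3: join on id=1 -> compress (id 1, depends_on=NULL, lvl 3).
Iteration 4: depends_on is NULL; no match; recursion stops.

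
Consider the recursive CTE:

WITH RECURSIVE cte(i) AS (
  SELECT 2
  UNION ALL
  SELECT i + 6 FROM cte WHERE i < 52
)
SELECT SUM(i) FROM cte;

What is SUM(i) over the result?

290

Base: i=2.
Iteration 1: 2 < 52 holds -> i = 2 + 6 = 8.
Iteration 2: 8 < 52 holds -> i = 8 + 6 = 14.
Iteration 3: 14 < 52 holds -> i = 14 + 6 = 20.
Iteration 4: 20 < 52 holds -> i = 20 + 6 = 26.
Iteration 5: 26 < 52 holds -> i = 26 + 6 = 32.
Iteration 6: 32 < 52 holds -> i = 32 + 6 = 38.
Iteration 7: 38 < 52 holds -> i = 38 + 6 = 44.
Iteration 8: 44 < 52 holds -> i = 44 + 6 = 50.
Iteration 9: 50 < 52 holds -> i = 50 + 6 = 56.
Iteration 10: 56 < 52 fails; recursion stops.
SUM(i) = 2 + 8 + 14 + 20 + 26 + 32 + 38 + 44 + 50 + 56 = 290.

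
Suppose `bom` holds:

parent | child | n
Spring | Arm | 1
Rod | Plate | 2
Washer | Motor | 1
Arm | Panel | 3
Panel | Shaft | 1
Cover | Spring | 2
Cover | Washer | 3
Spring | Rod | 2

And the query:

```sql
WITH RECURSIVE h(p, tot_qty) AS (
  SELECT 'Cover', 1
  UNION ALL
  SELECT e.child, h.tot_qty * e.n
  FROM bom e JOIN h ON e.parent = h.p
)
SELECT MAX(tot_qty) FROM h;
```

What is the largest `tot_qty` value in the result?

8

Base: (Cover, tot_qty=1).
Iteration 1: components of {Cover} -> Spring = 1*2 = 2, Washer = 1*3 = 3.
Iteration 2: components of {Spring,Washer} -> Arm = 2*1 = 2, Motor = 3*1 = 3, Rod = 2*2 = 4.
Iteration 3: components of {Arm,Motor,Rod} -> Panel = 2*3 = 6, Plate = 4*2 = 8.
Iteration 4: components of {Panel,Plate} -> Shaft = 6*1 = 6.
Iteration 5: no further components; recursion stops.
tot_qty values: 1, 3, 2, 3, 2, 4, 6, 8, 6; the maximum is 8.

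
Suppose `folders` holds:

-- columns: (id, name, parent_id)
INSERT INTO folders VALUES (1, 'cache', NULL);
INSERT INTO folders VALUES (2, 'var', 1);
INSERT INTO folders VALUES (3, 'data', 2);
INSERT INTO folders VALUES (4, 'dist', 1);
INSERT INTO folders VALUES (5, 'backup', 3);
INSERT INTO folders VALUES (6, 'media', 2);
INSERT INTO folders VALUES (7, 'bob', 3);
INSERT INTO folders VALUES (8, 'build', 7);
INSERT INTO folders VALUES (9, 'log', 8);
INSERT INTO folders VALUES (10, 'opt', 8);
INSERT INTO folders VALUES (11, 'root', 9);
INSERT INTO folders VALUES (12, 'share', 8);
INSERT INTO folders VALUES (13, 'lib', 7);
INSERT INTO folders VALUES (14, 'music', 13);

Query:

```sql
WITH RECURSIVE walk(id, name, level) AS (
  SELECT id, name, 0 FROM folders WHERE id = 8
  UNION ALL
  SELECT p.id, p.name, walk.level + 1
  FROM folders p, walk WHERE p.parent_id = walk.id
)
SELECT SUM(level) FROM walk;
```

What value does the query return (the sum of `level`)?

Base: id=8 (build) at level 0.
Iteration 1: rows with parent_id in {8} -> log (id 9, level 1), opt (id 10, level 1), share (id 12, level 1).
Iteration 2: rows with parent_id in {9,10,12} -> root (id 11, level 2).
Iteration 3: no rows with parent_id in {11}; recursion stops.
SUM(level) = 0 + 1 + 1 + 1 + 2 = 5.

5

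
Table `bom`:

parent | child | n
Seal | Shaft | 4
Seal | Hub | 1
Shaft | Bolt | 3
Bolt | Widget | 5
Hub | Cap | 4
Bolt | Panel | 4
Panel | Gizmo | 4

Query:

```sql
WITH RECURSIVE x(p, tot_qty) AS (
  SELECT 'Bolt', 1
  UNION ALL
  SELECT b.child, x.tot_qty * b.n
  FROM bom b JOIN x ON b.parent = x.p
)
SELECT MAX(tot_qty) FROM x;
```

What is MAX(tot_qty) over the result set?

16

Base: (Bolt, tot_qty=1).
Iteration 1: components of {Bolt} -> Panel = 1*4 = 4, Widget = 1*5 = 5.
Iteration 2: components of {Panel,Widget} -> Gizmo = 4*4 = 16.
Iteration 3: no further components; recursion stops.
tot_qty values: 1, 5, 4, 16; the maximum is 16.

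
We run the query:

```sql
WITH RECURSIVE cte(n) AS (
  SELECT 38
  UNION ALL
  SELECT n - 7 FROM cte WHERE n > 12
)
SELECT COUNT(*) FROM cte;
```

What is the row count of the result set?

Base: n=38.
Iteration 1: 38 > 12 holds -> n = 38 - 7 = 31.
Iteration 2: 31 > 12 holds -> n = 31 - 7 = 24.
Iteration 3: 24 > 12 holds -> n = 24 - 7 = 17.
Iteration 4: 17 > 12 holds -> n = 17 - 7 = 10.
Iteration 5: 10 > 12 fails; recursion stops.
Total rows emitted: 5.

5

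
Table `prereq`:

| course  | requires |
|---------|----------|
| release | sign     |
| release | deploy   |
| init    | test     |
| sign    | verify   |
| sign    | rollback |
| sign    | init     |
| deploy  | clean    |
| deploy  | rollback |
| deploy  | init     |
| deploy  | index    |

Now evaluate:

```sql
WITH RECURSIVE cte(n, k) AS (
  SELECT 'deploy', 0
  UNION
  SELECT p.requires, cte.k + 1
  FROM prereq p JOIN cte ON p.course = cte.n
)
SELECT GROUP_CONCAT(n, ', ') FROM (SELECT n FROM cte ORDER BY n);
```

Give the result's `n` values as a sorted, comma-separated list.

Base: (deploy, k=0).
Iteration 1: edges from {deploy} -> (clean, k=1), (index, k=1), (init, k=1), (rollback, k=1).
Iteration 2: edges from {clean,index,init,rollback} -> (test, k=2).
Iteration 3: no outgoing edges from {test}; recursion stops.

clean, deploy, index, init, rollback, test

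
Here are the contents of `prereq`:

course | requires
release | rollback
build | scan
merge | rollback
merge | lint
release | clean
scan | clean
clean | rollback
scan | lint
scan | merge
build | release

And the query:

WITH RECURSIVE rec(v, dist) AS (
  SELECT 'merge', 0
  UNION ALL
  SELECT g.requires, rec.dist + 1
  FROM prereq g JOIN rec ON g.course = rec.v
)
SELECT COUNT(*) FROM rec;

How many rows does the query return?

3

Base: (merge, dist=0).
Iteration 1: edges from {merge} -> (lint, dist=1), (rollback, dist=1).
Iteration 2: no outgoing edges from {lint,rollback}; recursion stops.
Total rows emitted: 3.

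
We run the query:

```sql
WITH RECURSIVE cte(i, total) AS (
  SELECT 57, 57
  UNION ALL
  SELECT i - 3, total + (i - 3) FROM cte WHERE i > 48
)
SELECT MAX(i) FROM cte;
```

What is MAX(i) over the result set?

57

Base: i=57, total=57.
Iteration 1: 57 > 48 holds -> i = 57 - 3 = 54, total = 57 + 54 = 111.
Iteration 2: 54 > 48 holds -> i = 54 - 3 = 51, total = 111 + 51 = 162.
Iteration 3: 51 > 48 holds -> i = 51 - 3 = 48, total = 162 + 48 = 210.
Iteration 4: 48 > 48 fails; recursion stops.
i values: 57, 54, 51, 48; the maximum is 57.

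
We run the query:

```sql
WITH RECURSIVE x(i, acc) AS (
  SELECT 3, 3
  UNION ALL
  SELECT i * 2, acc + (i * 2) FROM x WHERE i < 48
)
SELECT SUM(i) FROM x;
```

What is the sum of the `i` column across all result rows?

Base: i=3, acc=3.
Iteration 1: 3 < 48 holds -> i = 3 * 2 = 6, acc = 3 + 6 = 9.
Iteration 2: 6 < 48 holds -> i = 6 * 2 = 12, acc = 9 + 12 = 21.
Iteration 3: 12 < 48 holds -> i = 12 * 2 = 24, acc = 21 + 24 = 45.
Iteration 4: 24 < 48 holds -> i = 24 * 2 = 48, acc = 45 + 48 = 93.
Iteration 5: 48 < 48 fails; recursion stops.
SUM(i) = 3 + 6 + 12 + 24 + 48 = 93.

93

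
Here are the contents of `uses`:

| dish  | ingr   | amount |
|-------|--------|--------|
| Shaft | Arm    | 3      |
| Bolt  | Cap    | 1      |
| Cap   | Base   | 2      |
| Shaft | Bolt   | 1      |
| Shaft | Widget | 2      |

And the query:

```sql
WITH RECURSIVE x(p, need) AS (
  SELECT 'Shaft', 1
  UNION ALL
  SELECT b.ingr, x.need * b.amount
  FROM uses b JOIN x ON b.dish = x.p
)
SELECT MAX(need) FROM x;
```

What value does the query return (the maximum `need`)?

3

Base: (Shaft, need=1).
Iteration 1: components of {Shaft} -> Arm = 1*3 = 3, Bolt = 1*1 = 1, Widget = 1*2 = 2.
Iteration 2: components of {Arm,Bolt,Widget} -> Cap = 1*1 = 1.
Iteration 3: components of {Cap} -> Base = 1*2 = 2.
Iteration 4: no further components; recursion stops.
need values: 1, 2, 1, 3, 1, 2; the maximum is 3.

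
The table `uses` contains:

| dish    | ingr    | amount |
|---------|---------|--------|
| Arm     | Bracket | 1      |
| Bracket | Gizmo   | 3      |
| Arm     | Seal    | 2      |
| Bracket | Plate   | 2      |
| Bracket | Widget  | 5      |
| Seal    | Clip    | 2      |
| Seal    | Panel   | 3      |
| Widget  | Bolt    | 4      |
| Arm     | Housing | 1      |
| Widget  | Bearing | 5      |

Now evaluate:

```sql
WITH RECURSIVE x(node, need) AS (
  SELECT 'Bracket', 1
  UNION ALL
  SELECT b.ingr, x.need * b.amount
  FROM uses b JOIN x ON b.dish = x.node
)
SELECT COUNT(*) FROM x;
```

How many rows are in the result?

6

Base: (Bracket, need=1).
Iteration 1: components of {Bracket} -> Gizmo = 1*3 = 3, Plate = 1*2 = 2, Widget = 1*5 = 5.
Iteration 2: components of {Gizmo,Plate,Widget} -> Bearing = 5*5 = 25, Bolt = 5*4 = 20.
Iteration 3: no further components; recursion stops.
Total rows emitted: 6.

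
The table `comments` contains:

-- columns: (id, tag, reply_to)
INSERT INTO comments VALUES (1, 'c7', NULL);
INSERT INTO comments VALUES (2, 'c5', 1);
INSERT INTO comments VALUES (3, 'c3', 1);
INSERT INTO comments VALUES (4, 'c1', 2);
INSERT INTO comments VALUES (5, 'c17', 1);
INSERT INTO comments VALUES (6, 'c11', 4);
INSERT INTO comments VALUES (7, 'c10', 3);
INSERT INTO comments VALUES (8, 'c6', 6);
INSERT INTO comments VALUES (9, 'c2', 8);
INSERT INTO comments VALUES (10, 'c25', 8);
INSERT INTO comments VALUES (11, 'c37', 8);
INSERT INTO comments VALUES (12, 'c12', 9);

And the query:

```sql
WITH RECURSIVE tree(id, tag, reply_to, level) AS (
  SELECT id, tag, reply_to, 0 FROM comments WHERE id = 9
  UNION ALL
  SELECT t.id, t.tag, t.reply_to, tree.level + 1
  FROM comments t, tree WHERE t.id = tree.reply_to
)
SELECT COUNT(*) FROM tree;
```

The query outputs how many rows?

Base: id=9 (c2), reply_to=8, level 0.
Iteration 1: join on id=8 -> c6 (id 8, reply_to=6, level 1).
Iteration 2: join on id=6 -> c11 (id 6, reply_to=4, level 2).
Iteration 3: join on id=4 -> c1 (id 4, reply_to=2, level 3).
Iteration 4: join on id=2 -> c5 (id 2, reply_to=1, level 4).
Iteration 5: join on id=1 -> c7 (id 1, reply_to=NULL, level 5).
Iteration 6: reply_to is NULL; no match; recursion stops.
Total rows emitted: 6.

6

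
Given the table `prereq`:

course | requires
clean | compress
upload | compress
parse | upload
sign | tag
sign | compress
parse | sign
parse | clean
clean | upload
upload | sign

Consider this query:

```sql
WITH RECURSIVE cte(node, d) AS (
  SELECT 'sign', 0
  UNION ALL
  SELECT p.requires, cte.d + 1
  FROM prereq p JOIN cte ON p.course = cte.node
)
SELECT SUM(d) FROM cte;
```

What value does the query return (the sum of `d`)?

Base: (sign, d=0).
Iteration 1: edges from {sign} -> (compress, d=1), (tag, d=1).
Iteration 2: no outgoing edges from {compress,tag}; recursion stops.
SUM(d) = 0 + 1 + 1 = 2.

2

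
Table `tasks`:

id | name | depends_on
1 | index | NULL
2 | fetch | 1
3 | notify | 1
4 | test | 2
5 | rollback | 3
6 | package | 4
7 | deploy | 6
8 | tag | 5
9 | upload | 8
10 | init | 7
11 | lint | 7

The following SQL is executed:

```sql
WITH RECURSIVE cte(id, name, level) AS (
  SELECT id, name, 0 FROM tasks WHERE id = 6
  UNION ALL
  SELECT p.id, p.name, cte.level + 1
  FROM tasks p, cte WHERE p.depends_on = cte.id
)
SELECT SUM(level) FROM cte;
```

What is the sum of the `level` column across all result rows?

Base: id=6 (package) at level 0.
Iteration 1: rows with depends_on in {6} -> deploy (id 7, level 1).
Iteration 2: rows with depends_on in {7} -> init (id 10, level 2), lint (id 11, level 2).
Iteration 3: no rows with depends_on in {10,11}; recursion stops.
SUM(level) = 0 + 1 + 2 + 2 = 5.

5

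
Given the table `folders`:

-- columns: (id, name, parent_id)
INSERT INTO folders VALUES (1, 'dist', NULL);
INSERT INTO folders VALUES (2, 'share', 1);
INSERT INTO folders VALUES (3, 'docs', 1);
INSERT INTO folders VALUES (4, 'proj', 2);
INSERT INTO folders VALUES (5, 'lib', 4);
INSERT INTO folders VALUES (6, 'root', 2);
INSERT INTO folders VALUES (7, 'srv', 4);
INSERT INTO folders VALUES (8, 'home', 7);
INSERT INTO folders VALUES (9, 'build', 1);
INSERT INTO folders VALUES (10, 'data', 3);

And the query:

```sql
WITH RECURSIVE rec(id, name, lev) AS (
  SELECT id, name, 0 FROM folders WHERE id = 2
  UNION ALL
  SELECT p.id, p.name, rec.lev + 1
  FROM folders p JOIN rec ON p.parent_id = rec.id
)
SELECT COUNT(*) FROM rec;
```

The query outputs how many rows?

6

Base: id=2 (share) at lev 0.
Iteration 1: rows with parent_id in {2} -> proj (id 4, lev 1), root (id 6, lev 1).
Iteration 2: rows with parent_id in {4,6} -> lib (id 5, lev 2), srv (id 7, lev 2).
Iteration 3: rows with parent_id in {5,7} -> home (id 8, lev 3).
Iteration 4: no rows with parent_id in {8}; recursion stops.
Total rows emitted: 6.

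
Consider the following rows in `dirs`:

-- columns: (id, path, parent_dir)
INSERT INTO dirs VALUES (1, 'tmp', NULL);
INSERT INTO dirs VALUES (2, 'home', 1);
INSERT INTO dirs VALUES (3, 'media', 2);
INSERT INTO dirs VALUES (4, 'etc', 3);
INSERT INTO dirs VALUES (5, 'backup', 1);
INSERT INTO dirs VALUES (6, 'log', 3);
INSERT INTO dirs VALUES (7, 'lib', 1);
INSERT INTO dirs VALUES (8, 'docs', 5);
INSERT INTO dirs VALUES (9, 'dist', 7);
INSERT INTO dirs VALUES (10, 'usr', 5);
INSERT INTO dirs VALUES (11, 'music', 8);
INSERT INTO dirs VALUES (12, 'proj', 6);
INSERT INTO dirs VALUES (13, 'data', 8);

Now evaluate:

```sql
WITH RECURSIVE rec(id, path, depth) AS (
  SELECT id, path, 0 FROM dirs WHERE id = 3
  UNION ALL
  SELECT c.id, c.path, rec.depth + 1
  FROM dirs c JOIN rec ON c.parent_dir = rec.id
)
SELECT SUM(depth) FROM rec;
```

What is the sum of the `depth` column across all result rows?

4

Base: id=3 (media) at depth 0.
Iteration 1: rows with parent_dir in {3} -> etc (id 4, depth 1), log (id 6, depth 1).
Iteration 2: rows with parent_dir in {4,6} -> proj (id 12, depth 2).
Iteration 3: no rows with parent_dir in {12}; recursion stops.
SUM(depth) = 0 + 1 + 1 + 2 = 4.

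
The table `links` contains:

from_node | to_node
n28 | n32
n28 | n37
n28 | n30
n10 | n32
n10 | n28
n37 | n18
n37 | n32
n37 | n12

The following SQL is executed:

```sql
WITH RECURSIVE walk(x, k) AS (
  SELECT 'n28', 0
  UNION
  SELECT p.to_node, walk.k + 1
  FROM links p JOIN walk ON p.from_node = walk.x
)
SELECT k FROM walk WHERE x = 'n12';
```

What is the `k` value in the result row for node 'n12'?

Base: (n28, k=0).
Iteration 1: edges from {n28} -> (n30, k=1), (n32, k=1), (n37, k=1).
Iteration 2: edges from {n30,n32,n37} -> (n12, k=2), (n18, k=2), (n32, k=2).
Iteration 3: no outgoing edges from {n12,n18,n32}; recursion stops.

2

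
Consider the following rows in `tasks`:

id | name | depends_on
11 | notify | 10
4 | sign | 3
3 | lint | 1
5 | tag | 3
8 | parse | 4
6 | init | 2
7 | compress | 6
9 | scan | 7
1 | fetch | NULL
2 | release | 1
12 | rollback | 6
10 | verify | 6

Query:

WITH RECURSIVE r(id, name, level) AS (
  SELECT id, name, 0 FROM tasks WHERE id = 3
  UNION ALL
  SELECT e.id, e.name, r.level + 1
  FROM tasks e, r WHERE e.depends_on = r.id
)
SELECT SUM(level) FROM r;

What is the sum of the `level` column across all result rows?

4

Base: id=3 (lint) at level 0.
Iteration 1: rows with depends_on in {3} -> sign (id 4, level 1), tag (id 5, level 1).
Iteration 2: rows with depends_on in {4,5} -> parse (id 8, level 2).
Iteration 3: no rows with depends_on in {8}; recursion stops.
SUM(level) = 0 + 1 + 1 + 2 = 4.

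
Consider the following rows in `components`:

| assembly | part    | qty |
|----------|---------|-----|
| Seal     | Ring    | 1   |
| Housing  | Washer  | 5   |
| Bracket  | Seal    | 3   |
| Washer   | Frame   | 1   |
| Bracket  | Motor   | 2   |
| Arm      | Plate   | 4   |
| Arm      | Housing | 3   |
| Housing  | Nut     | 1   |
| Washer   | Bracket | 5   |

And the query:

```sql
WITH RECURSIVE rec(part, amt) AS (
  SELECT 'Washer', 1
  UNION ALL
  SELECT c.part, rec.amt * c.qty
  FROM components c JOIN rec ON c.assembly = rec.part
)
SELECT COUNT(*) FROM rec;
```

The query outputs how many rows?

Base: (Washer, amt=1).
Iteration 1: components of {Washer} -> Bracket = 1*5 = 5, Frame = 1*1 = 1.
Iteration 2: components of {Bracket,Frame} -> Motor = 5*2 = 10, Seal = 5*3 = 15.
Iteration 3: components of {Motor,Seal} -> Ring = 15*1 = 15.
Iteration 4: no further components; recursion stops.
Total rows emitted: 6.

6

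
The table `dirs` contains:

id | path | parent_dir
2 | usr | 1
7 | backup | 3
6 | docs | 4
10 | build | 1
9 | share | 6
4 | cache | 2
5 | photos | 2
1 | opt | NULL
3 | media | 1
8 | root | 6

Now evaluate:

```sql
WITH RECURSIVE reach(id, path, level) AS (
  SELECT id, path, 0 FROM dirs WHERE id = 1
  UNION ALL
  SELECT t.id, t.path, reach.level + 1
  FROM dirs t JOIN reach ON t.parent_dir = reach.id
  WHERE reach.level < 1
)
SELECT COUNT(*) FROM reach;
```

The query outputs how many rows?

Base: id=1 (opt) at level 0.
Iteration 1: rows with parent_dir in {1} -> usr (id 2, level 1), media (id 3, level 1), build (id 10, level 1).
Iteration 2: level < 1 fails for all current rows; recursion stops.
Total rows emitted: 4.

4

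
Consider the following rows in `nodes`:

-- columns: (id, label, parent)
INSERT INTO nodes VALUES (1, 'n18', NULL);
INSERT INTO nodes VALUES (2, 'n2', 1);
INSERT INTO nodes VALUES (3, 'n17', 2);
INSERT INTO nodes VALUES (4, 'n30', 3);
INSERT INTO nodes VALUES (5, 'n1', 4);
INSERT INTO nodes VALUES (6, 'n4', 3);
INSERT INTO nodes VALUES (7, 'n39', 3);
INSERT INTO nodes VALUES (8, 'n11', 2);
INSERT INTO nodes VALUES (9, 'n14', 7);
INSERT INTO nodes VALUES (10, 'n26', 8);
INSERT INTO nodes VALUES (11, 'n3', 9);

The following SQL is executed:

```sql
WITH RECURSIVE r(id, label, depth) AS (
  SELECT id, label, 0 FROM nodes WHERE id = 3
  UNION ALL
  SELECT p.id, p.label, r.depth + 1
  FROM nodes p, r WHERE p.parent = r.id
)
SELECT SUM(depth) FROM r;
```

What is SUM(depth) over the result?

10

Base: id=3 (n17) at depth 0.
Iteration 1: rows with parent in {3} -> n30 (id 4, depth 1), n4 (id 6, depth 1), n39 (id 7, depth 1).
Iteration 2: rows with parent in {4,6,7} -> n1 (id 5, depth 2), n14 (id 9, depth 2).
Iteration 3: rows with parent in {5,9} -> n3 (id 11, depth 3).
Iteration 4: no rows with parent in {11}; recursion stops.
SUM(depth) = 0 + 1 + 1 + 1 + 2 + 2 + 3 = 10.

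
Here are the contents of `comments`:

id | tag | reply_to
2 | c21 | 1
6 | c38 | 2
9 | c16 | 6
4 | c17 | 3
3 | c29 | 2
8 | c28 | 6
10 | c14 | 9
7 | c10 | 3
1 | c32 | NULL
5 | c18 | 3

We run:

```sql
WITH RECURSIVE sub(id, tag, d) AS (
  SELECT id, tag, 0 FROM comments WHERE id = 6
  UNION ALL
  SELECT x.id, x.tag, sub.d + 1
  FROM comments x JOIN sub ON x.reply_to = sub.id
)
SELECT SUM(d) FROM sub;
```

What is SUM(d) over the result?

4

Base: id=6 (c38) at d 0.
Iteration 1: rows with reply_to in {6} -> c28 (id 8, d 1), c16 (id 9, d 1).
Iteration 2: rows with reply_to in {8,9} -> c14 (id 10, d 2).
Iteration 3: no rows with reply_to in {10}; recursion stops.
SUM(d) = 0 + 1 + 1 + 2 = 4.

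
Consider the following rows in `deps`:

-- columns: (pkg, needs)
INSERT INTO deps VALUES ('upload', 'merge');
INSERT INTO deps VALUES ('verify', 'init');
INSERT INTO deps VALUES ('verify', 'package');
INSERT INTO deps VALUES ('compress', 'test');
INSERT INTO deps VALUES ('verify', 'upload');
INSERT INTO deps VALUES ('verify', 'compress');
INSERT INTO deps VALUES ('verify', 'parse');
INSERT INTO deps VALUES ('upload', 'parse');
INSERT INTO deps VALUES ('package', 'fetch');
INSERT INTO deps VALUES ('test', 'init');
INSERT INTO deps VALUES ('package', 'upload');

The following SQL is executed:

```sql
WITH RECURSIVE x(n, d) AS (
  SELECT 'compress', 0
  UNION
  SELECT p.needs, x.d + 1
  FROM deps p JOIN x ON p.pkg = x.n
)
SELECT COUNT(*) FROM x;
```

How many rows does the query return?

Base: (compress, d=0).
Iteration 1: edges from {compress} -> (test, d=1).
Iteration 2: edges from {test} -> (init, d=2).
Iteration 3: no outgoing edges from {init}; recursion stops.
Total rows emitted: 3.

3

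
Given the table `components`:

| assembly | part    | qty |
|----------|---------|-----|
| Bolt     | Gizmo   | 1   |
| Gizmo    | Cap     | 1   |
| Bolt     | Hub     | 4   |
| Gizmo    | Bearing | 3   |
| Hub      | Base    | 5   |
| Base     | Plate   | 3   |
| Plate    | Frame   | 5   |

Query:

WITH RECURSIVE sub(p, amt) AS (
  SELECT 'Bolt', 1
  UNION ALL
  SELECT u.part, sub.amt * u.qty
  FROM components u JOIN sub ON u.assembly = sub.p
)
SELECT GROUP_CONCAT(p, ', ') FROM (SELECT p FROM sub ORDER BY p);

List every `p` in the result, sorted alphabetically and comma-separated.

Base: (Bolt, amt=1).
Iteration 1: components of {Bolt} -> Gizmo = 1*1 = 1, Hub = 1*4 = 4.
Iteration 2: components of {Gizmo,Hub} -> Base = 4*5 = 20, Bearing = 1*3 = 3, Cap = 1*1 = 1.
Iteration 3: components of {Base,Bearing,Cap} -> Plate = 20*3 = 60.
Iteration 4: components of {Plate} -> Frame = 60*5 = 300.
Iteration 5: no further components; recursion stops.

Base, Bearing, Bolt, Cap, Frame, Gizmo, Hub, Plate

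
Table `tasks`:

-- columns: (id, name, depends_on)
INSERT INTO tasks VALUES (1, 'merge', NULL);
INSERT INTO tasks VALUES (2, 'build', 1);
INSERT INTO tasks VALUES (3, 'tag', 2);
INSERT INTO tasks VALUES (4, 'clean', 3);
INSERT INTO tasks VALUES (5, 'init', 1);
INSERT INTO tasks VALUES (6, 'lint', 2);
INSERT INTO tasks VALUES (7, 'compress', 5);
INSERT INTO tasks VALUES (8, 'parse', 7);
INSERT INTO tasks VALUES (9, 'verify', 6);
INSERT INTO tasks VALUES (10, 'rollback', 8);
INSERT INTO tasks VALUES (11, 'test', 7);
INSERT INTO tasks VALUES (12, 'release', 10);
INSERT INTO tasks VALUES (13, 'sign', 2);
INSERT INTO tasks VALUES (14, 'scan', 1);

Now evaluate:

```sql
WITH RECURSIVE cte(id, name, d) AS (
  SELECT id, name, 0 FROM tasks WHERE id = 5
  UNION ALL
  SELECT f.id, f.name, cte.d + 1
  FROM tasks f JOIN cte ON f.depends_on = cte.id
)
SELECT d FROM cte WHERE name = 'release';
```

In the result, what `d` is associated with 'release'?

4

Base: id=5 (init) at d 0.
Iteration 1: rows with depends_on in {5} -> compress (id 7, d 1).
Iteration 2: rows with depends_on in {7} -> parse (id 8, d 2), test (id 11, d 2).
Iteration 3: rows with depends_on in {8,11} -> rollback (id 10, d 3).
Iteration 4: rows with depends_on in {10} -> release (id 12, d 4).
Iteration 5: no rows with depends_on in {12}; recursion stops.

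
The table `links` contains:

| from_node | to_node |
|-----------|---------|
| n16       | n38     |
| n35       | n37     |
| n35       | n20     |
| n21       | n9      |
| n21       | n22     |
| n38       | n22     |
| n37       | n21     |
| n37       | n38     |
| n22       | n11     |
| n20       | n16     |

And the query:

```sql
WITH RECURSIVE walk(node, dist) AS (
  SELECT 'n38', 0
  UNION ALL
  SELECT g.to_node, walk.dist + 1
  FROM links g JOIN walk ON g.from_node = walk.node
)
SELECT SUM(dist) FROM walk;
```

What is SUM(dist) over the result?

Base: (n38, dist=0).
Iteration 1: edges from {n38} -> (n22, dist=1).
Iteration 2: edges from {n22} -> (n11, dist=2).
Iteration 3: no outgoing edges from {n11}; recursion stops.
SUM(dist) = 0 + 1 + 2 = 3.

3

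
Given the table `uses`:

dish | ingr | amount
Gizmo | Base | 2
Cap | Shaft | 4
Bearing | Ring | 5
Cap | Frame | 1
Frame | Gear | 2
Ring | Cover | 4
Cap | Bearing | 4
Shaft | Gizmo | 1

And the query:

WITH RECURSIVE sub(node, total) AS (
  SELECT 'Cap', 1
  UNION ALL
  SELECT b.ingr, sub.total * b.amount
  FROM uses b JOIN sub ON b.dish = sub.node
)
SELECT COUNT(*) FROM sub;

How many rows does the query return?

Base: (Cap, total=1).
Iteration 1: components of {Cap} -> Bearing = 1*4 = 4, Frame = 1*1 = 1, Shaft = 1*4 = 4.
Iteration 2: components of {Bearing,Frame,Shaft} -> Gear = 1*2 = 2, Gizmo = 4*1 = 4, Ring = 4*5 = 20.
Iteration 3: components of {Gear,Gizmo,Ring} -> Base = 4*2 = 8, Cover = 20*4 = 80.
Iteration 4: no further components; recursion stops.
Total rows emitted: 9.

9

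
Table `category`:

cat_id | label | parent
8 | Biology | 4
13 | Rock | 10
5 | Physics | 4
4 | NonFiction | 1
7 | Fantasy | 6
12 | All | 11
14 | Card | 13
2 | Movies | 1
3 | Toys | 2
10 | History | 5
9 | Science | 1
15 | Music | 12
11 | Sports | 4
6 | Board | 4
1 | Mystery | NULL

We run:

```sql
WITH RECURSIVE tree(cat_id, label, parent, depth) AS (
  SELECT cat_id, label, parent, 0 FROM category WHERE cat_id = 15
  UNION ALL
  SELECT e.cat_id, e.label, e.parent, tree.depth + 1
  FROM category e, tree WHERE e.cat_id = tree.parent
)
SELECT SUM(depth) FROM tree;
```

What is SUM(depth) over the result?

Base: cat_id=15 (Music), parent=12, depth 0.
Iteration 1: join on cat_id=12 -> All (id 12, parent=11, depth 1).
Iteration 2: join on cat_id=11 -> Sports (id 11, parent=4, depth 2).
Iteration 3: join on cat_id=4 -> NonFiction (id 4, parent=1, depth 3).
Iteration 4: join on cat_id=1 -> Mystery (id 1, parent=NULL, depth 4).
Iteration 5: parent is NULL; no match; recursion stops.
SUM(depth) = 0 + 1 + 2 + 3 + 4 = 10.

10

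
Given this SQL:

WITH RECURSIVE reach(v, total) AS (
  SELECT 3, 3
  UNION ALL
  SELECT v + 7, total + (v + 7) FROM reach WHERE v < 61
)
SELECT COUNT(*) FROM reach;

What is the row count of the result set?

10

Base: v=3, total=3.
Iteration 1: 3 < 61 holds -> v = 3 + 7 = 10, total = 3 + 10 = 13.
Iteration 2: 10 < 61 holds -> v = 10 + 7 = 17, total = 13 + 17 = 30.
Iteration 3: 17 < 61 holds -> v = 17 + 7 = 24, total = 30 + 24 = 54.
Iteration 4: 24 < 61 holds -> v = 24 + 7 = 31, total = 54 + 31 = 85.
Iteration 5: 31 < 61 holds -> v = 31 + 7 = 38, total = 85 + 38 = 123.
Iteration 6: 38 < 61 holds -> v = 38 + 7 = 45, total = 123 + 45 = 168.
Iteration 7: 45 < 61 holds -> v = 45 + 7 = 52, total = 168 + 52 = 220.
Iteration 8: 52 < 61 holds -> v = 52 + 7 = 59, total = 220 + 59 = 279.
Iteration 9: 59 < 61 holds -> v = 59 + 7 = 66, total = 279 + 66 = 345.
Iteration 10: 66 < 61 fails; recursion stops.
Total rows emitted: 10.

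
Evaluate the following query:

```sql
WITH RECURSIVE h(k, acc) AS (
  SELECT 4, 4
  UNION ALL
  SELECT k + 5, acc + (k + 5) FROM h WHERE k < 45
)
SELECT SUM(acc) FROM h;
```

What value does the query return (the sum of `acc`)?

Base: k=4, acc=4.
Iteration 1: 4 < 45 holds -> k = 4 + 5 = 9, acc = 4 + 9 = 13.
Iteration 2: 9 < 45 holds -> k = 9 + 5 = 14, acc = 13 + 14 = 27.
Iteration 3: 14 < 45 holds -> k = 14 + 5 = 19, acc = 27 + 19 = 46.
Iteration 4: 19 < 45 holds -> k = 19 + 5 = 24, acc = 46 + 24 = 70.
Iteration 5: 24 < 45 holds -> k = 24 + 5 = 29, acc = 70 + 29 = 99.
Iteration 6: 29 < 45 holds -> k = 29 + 5 = 34, acc = 99 + 34 = 133.
Iteration 7: 34 < 45 holds -> k = 34 + 5 = 39, acc = 133 + 39 = 172.
Iteration 8: 39 < 45 holds -> k = 39 + 5 = 44, acc = 172 + 44 = 216.
Iteration 9: 44 < 45 holds -> k = 44 + 5 = 49, acc = 216 + 49 = 265.
Iteration 10: 49 < 45 fails; recursion stops.
SUM(acc) = 4 + 13 + 27 + 46 + 70 + 99 + 133 + 172 + 216 + 265 = 1045.

1045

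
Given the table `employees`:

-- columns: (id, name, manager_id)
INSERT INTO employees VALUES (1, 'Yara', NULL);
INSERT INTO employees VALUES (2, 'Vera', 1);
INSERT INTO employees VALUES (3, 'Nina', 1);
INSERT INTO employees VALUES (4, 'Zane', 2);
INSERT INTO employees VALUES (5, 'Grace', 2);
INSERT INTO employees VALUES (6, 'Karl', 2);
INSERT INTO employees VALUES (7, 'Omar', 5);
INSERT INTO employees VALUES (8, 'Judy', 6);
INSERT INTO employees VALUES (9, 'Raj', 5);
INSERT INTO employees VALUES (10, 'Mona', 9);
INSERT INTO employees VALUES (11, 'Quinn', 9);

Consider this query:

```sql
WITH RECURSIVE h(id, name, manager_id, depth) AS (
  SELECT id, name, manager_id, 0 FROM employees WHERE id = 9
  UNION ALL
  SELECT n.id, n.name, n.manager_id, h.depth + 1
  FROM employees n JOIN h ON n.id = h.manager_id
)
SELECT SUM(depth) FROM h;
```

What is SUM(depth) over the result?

Base: id=9 (Raj), manager_id=5, depth 0.
Iteration 1: join on id=5 -> Grace (id 5, manager_id=2, depth 1).
Iteration 2: join on id=2 -> Vera (id 2, manager_id=1, depth 2).
Iteration 3: join on id=1 -> Yara (id 1, manager_id=NULL, depth 3).
Iteration 4: manager_id is NULL; no match; recursion stops.
SUM(depth) = 0 + 1 + 2 + 3 = 6.

6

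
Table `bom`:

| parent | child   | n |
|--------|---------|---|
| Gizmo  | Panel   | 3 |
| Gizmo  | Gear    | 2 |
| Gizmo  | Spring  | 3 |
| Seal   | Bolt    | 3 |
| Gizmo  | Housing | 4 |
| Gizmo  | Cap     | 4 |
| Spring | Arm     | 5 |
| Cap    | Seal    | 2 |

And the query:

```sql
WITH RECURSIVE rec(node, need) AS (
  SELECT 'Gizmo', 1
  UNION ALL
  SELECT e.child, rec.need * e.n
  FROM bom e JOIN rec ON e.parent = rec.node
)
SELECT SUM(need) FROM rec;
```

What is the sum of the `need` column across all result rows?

Base: (Gizmo, need=1).
Iteration 1: components of {Gizmo} -> Cap = 1*4 = 4, Gear = 1*2 = 2, Housing = 1*4 = 4, Panel = 1*3 = 3, Spring = 1*3 = 3.
Iteration 2: components of {Cap,Gear,Housing,Panel,Spring} -> Arm = 3*5 = 15, Seal = 4*2 = 8.
Iteration 3: components of {Arm,Seal} -> Bolt = 8*3 = 24.
Iteration 4: no further components; recursion stops.
SUM(need) = 1 + 4 + 3 + 4 + 2 + 3 + 8 + 15 + 24 = 64.

64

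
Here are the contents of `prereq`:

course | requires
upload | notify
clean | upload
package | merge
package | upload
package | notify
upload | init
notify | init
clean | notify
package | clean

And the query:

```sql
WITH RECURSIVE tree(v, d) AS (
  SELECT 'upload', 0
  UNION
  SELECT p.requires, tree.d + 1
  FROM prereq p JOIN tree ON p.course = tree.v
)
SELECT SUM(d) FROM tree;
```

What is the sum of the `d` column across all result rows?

Base: (upload, d=0).
Iteration 1: edges from {upload} -> (init, d=1), (notify, d=1).
Iteration 2: edges from {init,notify} -> (init, d=2).
Iteration 3: no outgoing edges from {init}; recursion stops.
SUM(d) = 0 + 1 + 1 + 2 = 4.

4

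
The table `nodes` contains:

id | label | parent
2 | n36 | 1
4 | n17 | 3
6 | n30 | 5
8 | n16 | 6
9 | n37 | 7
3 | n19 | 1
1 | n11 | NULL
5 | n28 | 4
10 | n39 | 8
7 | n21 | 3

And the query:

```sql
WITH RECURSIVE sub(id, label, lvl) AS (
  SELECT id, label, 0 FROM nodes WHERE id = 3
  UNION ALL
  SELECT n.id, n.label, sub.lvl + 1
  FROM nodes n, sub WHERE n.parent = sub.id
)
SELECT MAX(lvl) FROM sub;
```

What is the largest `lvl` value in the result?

Base: id=3 (n19) at lvl 0.
Iteration 1: rows with parent in {3} -> n17 (id 4, lvl 1), n21 (id 7, lvl 1).
Iteration 2: rows with parent in {4,7} -> n28 (id 5, lvl 2), n37 (id 9, lvl 2).
Iteration 3: rows with parent in {5,9} -> n30 (id 6, lvl 3).
Iteration 4: rows with parent in {6} -> n16 (id 8, lvl 4).
Iteration 5: rows with parent in {8} -> n39 (id 10, lvl 5).
Iteration 6: no rows with parent in {10}; recursion stops.
lvl values: 0, 1, 1, 2, 2, 3, 4, 5; the maximum is 5.

5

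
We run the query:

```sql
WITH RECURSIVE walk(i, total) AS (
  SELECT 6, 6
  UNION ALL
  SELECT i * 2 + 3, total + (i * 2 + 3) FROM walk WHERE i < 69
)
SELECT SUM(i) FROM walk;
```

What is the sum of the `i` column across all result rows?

123

Base: i=6, total=6.
Iteration 1: 6 < 69 holds -> i = 6 * 2 + 3 = 15, total = 6 + 15 = 21.
Iteration 2: 15 < 69 holds -> i = 15 * 2 + 3 = 33, total = 21 + 33 = 54.
Iteration 3: 33 < 69 holds -> i = 33 * 2 + 3 = 69, total = 54 + 69 = 123.
Iteration 4: 69 < 69 fails; recursion stops.
SUM(i) = 6 + 15 + 33 + 69 = 123.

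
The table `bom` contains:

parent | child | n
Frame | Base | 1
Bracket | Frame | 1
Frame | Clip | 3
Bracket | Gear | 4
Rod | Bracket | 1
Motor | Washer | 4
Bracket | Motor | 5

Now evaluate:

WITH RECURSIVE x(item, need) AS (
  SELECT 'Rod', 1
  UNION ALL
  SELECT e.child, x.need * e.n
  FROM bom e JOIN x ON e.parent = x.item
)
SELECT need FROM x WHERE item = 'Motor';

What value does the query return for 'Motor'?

5

Base: (Rod, need=1).
Iteration 1: components of {Rod} -> Bracket = 1*1 = 1.
Iteration 2: components of {Bracket} -> Frame = 1*1 = 1, Gear = 1*4 = 4, Motor = 1*5 = 5.
Iteration 3: components of {Frame,Gear,Motor} -> Base = 1*1 = 1, Clip = 1*3 = 3, Washer = 5*4 = 20.
Iteration 4: no further components; recursion stops.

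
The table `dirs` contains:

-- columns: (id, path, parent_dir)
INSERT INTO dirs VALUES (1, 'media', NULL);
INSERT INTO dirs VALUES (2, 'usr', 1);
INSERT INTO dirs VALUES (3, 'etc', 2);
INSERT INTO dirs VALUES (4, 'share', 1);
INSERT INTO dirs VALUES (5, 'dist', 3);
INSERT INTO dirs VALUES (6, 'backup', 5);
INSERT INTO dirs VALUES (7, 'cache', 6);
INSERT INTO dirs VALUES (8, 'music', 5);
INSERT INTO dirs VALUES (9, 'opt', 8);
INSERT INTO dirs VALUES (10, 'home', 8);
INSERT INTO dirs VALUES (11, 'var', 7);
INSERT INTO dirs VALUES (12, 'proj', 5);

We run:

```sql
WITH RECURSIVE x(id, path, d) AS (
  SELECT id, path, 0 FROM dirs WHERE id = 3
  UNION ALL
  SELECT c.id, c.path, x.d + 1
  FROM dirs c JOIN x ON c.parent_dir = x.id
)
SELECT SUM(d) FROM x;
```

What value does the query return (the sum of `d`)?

Base: id=3 (etc) at d 0.
Iteration 1: rows with parent_dir in {3} -> dist (id 5, d 1).
Iteration 2: rows with parent_dir in {5} -> backup (id 6, d 2), music (id 8, d 2), proj (id 12, d 2).
Iteration 3: rows with parent_dir in {6,8,12} -> cache (id 7, d 3), opt (id 9, d 3), home (id 10, d 3).
Iteration 4: rows with parent_dir in {7,9,10} -> var (id 11, d 4).
Iteration 5: no rows with parent_dir in {11}; recursion stops.
SUM(d) = 0 + 1 + 2 + 2 + 2 + 3 + 3 + 3 + 4 = 20.

20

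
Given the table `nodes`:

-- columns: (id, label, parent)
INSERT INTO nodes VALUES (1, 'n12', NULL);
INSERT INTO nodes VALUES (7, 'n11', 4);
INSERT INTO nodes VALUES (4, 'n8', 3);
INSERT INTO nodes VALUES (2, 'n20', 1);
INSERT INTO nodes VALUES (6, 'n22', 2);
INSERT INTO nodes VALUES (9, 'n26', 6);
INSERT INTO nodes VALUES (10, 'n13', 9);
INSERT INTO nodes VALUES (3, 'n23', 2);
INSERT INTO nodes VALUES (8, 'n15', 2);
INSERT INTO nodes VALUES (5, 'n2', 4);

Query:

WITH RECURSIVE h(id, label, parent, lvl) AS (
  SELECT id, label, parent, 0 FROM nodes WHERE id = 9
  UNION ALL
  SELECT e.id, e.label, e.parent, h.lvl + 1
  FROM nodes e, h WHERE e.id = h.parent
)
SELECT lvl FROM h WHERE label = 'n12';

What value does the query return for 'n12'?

Base: id=9 (n26), parent=6, lvl 0.
Iteration 1: join on id=6 -> n22 (id 6, parent=2, lvl 1).
Iteration 2: join on id=2 -> n20 (id 2, parent=1, lvl 2).
Iteration 3: join on id=1 -> n12 (id 1, parent=NULL, lvl 3).
Iteration 4: parent is NULL; no match; recursion stops.

3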